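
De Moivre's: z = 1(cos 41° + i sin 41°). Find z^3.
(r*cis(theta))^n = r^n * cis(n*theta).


r^3 = 1^3 = 1
n*theta = 3*41° = 123° = 123° (mod 360)
a = 1*cos(123°) = -0.5446
b = 1*sin(123°) = 0.8387

1 cis(123°) = -0.5446 + 0.8387i


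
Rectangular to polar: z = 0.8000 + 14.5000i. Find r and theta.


r = sqrt(0.64+210.25) = sqrt(210.89) = 14.5221
theta = atan2(14.5, 0.8) = 86.8421 degrees

r = 14.5221, theta = 86.8421 degrees


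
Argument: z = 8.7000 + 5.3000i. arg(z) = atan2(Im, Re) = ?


Re = 8.7, Im = 5.3
arg = atan2(5.3, 8.7) = 31.3496 degrees

arg(z) = 31.3496 degrees


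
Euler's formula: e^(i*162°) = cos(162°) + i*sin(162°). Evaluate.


cos(162°) = -0.9511
sin(162°) = 0.3090

e^(i*162°) = -0.9511 + 0.3090i


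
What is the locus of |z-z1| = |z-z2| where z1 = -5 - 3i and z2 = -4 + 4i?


Equal distances means the locus is the perpendicular bisector of z1 and z2.
Midpoint = ((-5+(-4))/2, (-3+4)/2) = (-4.5000, 0.5000)

Perpendicular bisector through (-4.5000, 0.5000)


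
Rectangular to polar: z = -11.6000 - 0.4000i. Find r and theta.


r = sqrt(134.56+0.16) = sqrt(134.72) = 11.6069
theta = atan2(-0.4, -11.6) = -178.0251 degrees

r = 11.6069, theta = -178.0251 degrees


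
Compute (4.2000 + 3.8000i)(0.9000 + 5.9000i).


Real = 4.2*0.9 - 3.8*5.9 = 3.78 - 22.42 = -18.64
Imag = 4.2*5.9 + 0.9*3.8 = 24.78 + 3.42 = 28.2

-18.6400 + 28.2000i


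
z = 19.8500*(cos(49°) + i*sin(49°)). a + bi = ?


a = 19.8500*cos(49°) = 19.8500*0.65606 = 13.0228
b = 19.8500*sin(49°) = 19.8500*0.75471 = 14.9810

13.0228 + 14.9810i


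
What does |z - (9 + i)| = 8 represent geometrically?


|z - z0| = r is a circle with center z0 and radius r.
Center = (9, 1), radius = 8

Circle with center (9, 1) and radius 8


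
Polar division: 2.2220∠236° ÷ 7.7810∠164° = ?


r = 2.2220 / 7.7810 = 0.2856
theta = 236° - 164° = 72° = 72° (mod 360)

0.2856 cis(72°)


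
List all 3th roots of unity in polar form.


The 3th roots of unity are cis(360k/3°) for k=0..2
Angle step = 360/3 = 120°
Primitive root: cis(120°)
Primitive root = -0.5000 + 0.8660i

3 roots at angles: 0°, 120°, 240°


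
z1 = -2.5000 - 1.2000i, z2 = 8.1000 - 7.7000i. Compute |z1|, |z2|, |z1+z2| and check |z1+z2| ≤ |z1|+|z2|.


|z1| = sqrt((-2.5)^2 + (-1.2)^2) = sqrt(7.69) = 2.7731
|z2| = sqrt(8.1^2 + (-7.7)^2) = sqrt(124.9) = 11.1759
z1+z2 = 5.6000 - 8.9000i
|z1+z2| = sqrt(110.57) = 10.5152
|z1|+|z2| = 2.7731 + 11.1759 = 13.9490

|z1+z2| = 10.5152 ≤ |z1|+|z2| = 13.9490 (verified)


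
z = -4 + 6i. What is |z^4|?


|z| = sqrt(16+36) = sqrt(52) = 7.2111
|z^4| = |z|^4 = (sqrt(52))^4 = 52^2 = 2704

|z^4| = 2704


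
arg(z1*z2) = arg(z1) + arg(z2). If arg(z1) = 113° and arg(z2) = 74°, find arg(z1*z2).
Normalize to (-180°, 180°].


arg(z1*z2) = 113° + 74° = 187°
Normalized to (-180°, 180°]: -173°

-173°


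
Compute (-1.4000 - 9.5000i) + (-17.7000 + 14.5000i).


Real: -1.4 - 17.7 = -19.1
Imag: -9.5 + 14.5 = 5

-19.1000 + 5.0000i


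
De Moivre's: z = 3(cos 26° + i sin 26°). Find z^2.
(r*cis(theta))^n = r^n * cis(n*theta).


r^2 = 3^2 = 9
n*theta = 2*26° = 52° = 52° (mod 360)
a = 9*cos(52°) = 5.5410
b = 9*sin(52°) = 7.0921

9 cis(52°) = 5.5410 + 7.0921i


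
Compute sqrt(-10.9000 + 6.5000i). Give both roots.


|z| = sqrt(118.81+42.25) = 12.6909
sqrt((|z|+a)/2) = sqrt((12.6909+(-10.9))/2) = sqrt(0.8955) = 0.9463
sqrt((|z|-a)/2) = sqrt((12.6909-(-10.9))/2) = sqrt(11.7955) = 3.4345

±(0.9463 + 3.4345i) i.e. 0.9463 + 3.4345i and -0.9463 - 3.4345i


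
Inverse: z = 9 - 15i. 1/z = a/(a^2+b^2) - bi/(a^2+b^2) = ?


|z|^2 = 81+225 = 306
1/z = (9 + 15i)/306

1/z = 0.0294 + 0.0490i


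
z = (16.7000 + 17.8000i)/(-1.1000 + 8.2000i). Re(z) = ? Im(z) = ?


Multiply by conjugate: (16.7000 + 17.8000i)(-1.1000 - 8.2000i) / ((-1.1)^2 + 8.2^2)
Numerator real = 16.7*(-1.1) + 17.8*8.2 = 127.59
Numerator imag = 17.8*(-1.1) - 16.7*8.2 = -156.52
Denominator = 68.45
Re(z) = 127.59/68.45 = 1.8640
Im(z) = -156.52/68.45 = -2.2866

Re(z) = 1.8640, Im(z) = -2.2866


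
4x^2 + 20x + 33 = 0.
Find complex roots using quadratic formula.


disc = 20^2 - 4*4*33 = 400 - 528 = -128
sqrt(|disc|) = sqrt(128) = 11.3137
Real part = -20/(2*4) = -2.5000
Imag part = 11.3137/(2*4) = 1.4142

-2.5000 ± 1.4142i


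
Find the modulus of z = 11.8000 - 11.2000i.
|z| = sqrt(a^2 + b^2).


|z| = sqrt(11.8^2 + (-11.2)^2) = sqrt(139.24 + 125.44) = sqrt(264.68) = 16.2690

|z| = 16.2690


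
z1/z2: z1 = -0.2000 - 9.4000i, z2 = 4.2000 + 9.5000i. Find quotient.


Conjugate of z2 = 4.2000 - 9.5000i
Numerator: (-0.2000 - 9.4000i)(4.2000 - 9.5000i) = -90.1400 - 37.5800i
Denominator: 4.2^2 + 9.5^2 = 107.89
Result = (-90.1400 - 37.5800i)/107.89

-0.8355 - 0.3483i


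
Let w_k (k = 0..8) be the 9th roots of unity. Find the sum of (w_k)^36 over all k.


The roots are w_k = w^k with w = e^(2*pi*i/9), and (w^k)^36 = (w^36)^k.
So S = 1 + u + u^2 + ... + u^(8) with u = w^36.
36 = 4*9 + 0, so 36 is a multiple of 9 and u = (w^9)^4 = 1.
Every one of the 9 terms equals 1: S = 9

S = 9


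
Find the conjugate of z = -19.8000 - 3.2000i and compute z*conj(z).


z_bar = -19.8000 + 3.2000i
z*z_bar = (-19.8)^2 + (-3.2)^2 = 392.04 + 10.24 = 402.28

z_bar = -19.8000 + 3.2000i, z*z_bar = 402.28


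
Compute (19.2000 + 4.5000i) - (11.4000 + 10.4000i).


Real: 19.2 - 11.4 = 7.8
Imag: 4.5 - 10.4 = -5.9

7.8000 - 5.9000i


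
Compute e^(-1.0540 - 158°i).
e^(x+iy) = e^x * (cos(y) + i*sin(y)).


e^-1.0540 = 0.34854
cos(-158°) = -0.9272
sin(-158°) = -0.3746
Real = 0.34854*(-0.9272) = -0.3232
Imag = 0.34854*(-0.3746) = -0.1306

-0.3232 - 0.1306i


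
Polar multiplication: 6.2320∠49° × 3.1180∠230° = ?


r = 6.2320 * 3.1180 = 19.4314
theta = 49° + 230° = 279° = 279° (mod 360)

19.4314 cis(279°)


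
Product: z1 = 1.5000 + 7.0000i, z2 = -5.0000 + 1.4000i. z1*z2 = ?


Real = 1.5*(-5) - 7*1.4 = -7.5 - 9.8 = -17.3
Imag = 1.5*1.4 - (5)*7 = 2.1 - (35) = -32.9

-17.3000 - 32.9000i


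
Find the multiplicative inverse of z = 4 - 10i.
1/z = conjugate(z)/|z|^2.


|z|^2 = 16+100 = 116
1/z = (4 + 10i)/116

1/z = 0.0345 + 0.0862i


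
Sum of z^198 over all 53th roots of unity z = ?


The roots are w_k = w^k with w = e^(2*pi*i/53), and (w^k)^198 = (w^198)^k.
So S = 1 + u + u^2 + ... + u^(52) with u = w^198.
198 = 3*53 + 39, so 198 is not a multiple of 53: u = (w^53)^3 * w^39 = w^39 ≠ 1 (w is a primitive 53th root), while u^53 = (w^53)^198 = 1.
Geometric series: S = (1 - u^53)/(1 - u) = (1 - 1)/(1 - u) = 0

S = 0


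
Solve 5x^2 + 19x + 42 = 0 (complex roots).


disc = 19^2 - 4*5*42 = 361 - 840 = -479
sqrt(|disc|) = sqrt(479) = 21.8861
Real part = -19/(2*5) = -1.9000
Imag part = 21.8861/(2*5) = 2.1886

-1.9000 ± 2.1886i


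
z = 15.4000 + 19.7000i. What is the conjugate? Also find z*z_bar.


z_bar = 15.4000 - 19.7000i
z*z_bar = 15.4^2 + 19.7^2 = 237.16 + 388.09 = 625.25

z_bar = 15.4000 - 19.7000i, z*z_bar = 625.25


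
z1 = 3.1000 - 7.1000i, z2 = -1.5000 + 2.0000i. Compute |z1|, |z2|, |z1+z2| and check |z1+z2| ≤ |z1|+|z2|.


|z1| = sqrt(3.1^2 + (-7.1)^2) = sqrt(60.02) = 7.7473
|z2| = sqrt((-1.5)^2 + 2^2) = sqrt(6.25) = 2.5000
z1+z2 = 1.6000 - 5.1000i
|z1+z2| = sqrt(28.57) = 5.3451
|z1|+|z2| = 7.7473 + 2.5000 = 10.2473

|z1+z2| = 5.3451 ≤ |z1|+|z2| = 10.2473 (verified)


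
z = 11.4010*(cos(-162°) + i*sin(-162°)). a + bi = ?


a = 11.4010*cos(-162°) = 11.4010*(-0.95106) = -10.8430
b = 11.4010*sin(-162°) = 11.4010*(-0.30902) = -3.5231

-10.8430 - 3.5231i


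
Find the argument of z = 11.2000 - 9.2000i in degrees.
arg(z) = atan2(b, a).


Re = 11.2, Im = -9.2
arg = atan2(-9.2, 11.2) = -39.4007 degrees

arg(z) = -39.4007 degrees


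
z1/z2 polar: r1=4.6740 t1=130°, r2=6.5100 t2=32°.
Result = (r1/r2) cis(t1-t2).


r = 4.6740 / 6.5100 = 0.7180
theta = 130° - 32° = 98° = 98° (mod 360)

0.7180 cis(98°)


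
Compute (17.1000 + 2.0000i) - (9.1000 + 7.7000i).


Real: 17.1 - 9.1 = 8
Imag: 2 - 7.7 = -5.7

8.0000 - 5.7000i


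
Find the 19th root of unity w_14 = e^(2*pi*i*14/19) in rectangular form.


Angle = 360*14/19 = 265.2632°
a = cos(265.2632°) = -0.0826
b = sin(265.2632°) = -0.9966

-0.0826 - 0.9966i


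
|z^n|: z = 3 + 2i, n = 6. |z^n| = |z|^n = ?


|z| = sqrt(9+4) = sqrt(13) = 3.6056
|z^6| = |z|^6 = (sqrt(13))^6 = 13^3 = 2197

|z^6| = 2197


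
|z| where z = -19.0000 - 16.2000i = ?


|z| = sqrt((-19)^2 + (-16.2)^2) = sqrt(361 + 262.44) = sqrt(623.44) = 24.9688

|z| = 24.9688


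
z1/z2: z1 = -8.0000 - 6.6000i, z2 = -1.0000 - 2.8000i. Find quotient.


Conjugate of z2 = -1.0000 + 2.8000i
Numerator: (-8.0000 - 6.6000i)(-1.0000 + 2.8000i) = 26.4800 - 15.8000i
Denominator: (-1)^2 + (-2.8)^2 = 8.84
Result = (26.4800 - 15.8000i)/8.84

2.9955 - 1.7873i


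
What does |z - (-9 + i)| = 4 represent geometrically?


|z - z0| = r is a circle with center z0 and radius r.
Center = (-9, 1), radius = 4

Circle with center (-9, 1) and radius 4


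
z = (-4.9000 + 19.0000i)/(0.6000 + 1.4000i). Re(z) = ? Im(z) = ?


Multiply by conjugate: (-4.9000 + 19.0000i)(0.6000 - 1.4000i) / (0.6^2 + 1.4^2)
Numerator real = -4.9*0.6 + 19*1.4 = 23.66
Numerator imag = 19*0.6 - (-4.9)*1.4 = 18.26
Denominator = 2.32
Re(z) = 23.66/2.32 = 10.1983
Im(z) = 18.26/2.32 = 7.8707

Re(z) = 10.1983, Im(z) = 7.8707


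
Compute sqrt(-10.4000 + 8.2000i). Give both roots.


|z| = sqrt(108.16+67.24) = 13.2439
sqrt((|z|+a)/2) = sqrt((13.2439+(-10.4))/2) = sqrt(1.4219) = 1.1924
sqrt((|z|-a)/2) = sqrt((13.2439-(-10.4))/2) = sqrt(11.8219) = 3.4383

±(1.1924 + 3.4383i) i.e. 1.1924 + 3.4383i and -1.1924 - 3.4383i


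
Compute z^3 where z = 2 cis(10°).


r^3 = 2^3 = 8
n*theta = 3*10° = 30° = 30° (mod 360)
a = 8*cos(30°) = 6.9282
b = 8*sin(30°) = 4.0000

8 cis(30°) = 6.9282 + 4.0000i


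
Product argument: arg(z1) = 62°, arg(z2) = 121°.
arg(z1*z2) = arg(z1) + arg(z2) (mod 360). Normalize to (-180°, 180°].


arg(z1*z2) = 62° + 121° = 183°
Normalized to (-180°, 180°]: -177°

-177°


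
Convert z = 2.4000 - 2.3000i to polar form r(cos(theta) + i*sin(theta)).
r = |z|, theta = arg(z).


r = sqrt(5.76+5.29) = sqrt(11.05) = 3.3242
theta = atan2(-2.3, 2.4) = -43.7811 degrees

r = 3.3242, theta = -43.7811 degrees


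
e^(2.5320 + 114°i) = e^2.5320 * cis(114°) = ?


e^2.5320 = 12.5786
cos(114°) = -0.40674
sin(114°) = 0.91355
Real = 12.5786*(-0.40674) = -5.1162
Imag = 12.5786*0.91355 = 11.4912

-5.1162 + 11.4912i


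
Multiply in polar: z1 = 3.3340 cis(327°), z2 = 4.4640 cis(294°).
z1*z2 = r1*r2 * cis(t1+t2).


r = 3.3340 * 4.4640 = 14.8830
theta = 327° + 294° = 621° = 261° (mod 360)

14.8830 cis(261°)


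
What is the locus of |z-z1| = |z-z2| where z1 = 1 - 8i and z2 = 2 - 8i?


Equal distances means the locus is the perpendicular bisector of z1 and z2.
Midpoint = ((1+2)/2, (-8+(-8))/2) = (1.5000, -8.0000)

Perpendicular bisector through (1.5000, -8.0000)


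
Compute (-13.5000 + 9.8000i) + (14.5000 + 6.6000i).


Real: -13.5 + 14.5 = 1
Imag: 9.8 + 6.6 = 16.4

1.0000 + 16.4000i


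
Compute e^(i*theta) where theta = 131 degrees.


cos(131°) = -0.6561
sin(131°) = 0.7547

e^(i*131°) = -0.6561 + 0.7547i


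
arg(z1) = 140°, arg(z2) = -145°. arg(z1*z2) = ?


arg(z1*z2) = 140° - 145° = -5°
Normalized to (-180°, 180°]: -5°

-5°


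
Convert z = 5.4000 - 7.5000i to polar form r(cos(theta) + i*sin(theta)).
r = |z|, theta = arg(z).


r = sqrt(29.16+56.25) = sqrt(85.41) = 9.2418
theta = atan2(-7.5, 5.4) = -54.2461 degrees

r = 9.2418, theta = -54.2461 degrees


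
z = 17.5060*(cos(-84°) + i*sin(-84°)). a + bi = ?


a = 17.5060*cos(-84°) = 17.5060*0.10453 = 1.8299
b = 17.5060*sin(-84°) = 17.5060*(-0.99452) = -17.4101

1.8299 - 17.4101i


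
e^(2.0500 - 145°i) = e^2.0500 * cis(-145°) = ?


e^2.0500 = 7.7679
cos(-145°) = -0.81915
sin(-145°) = -0.57358
Real = 7.7679*(-0.81915) = -6.3631
Imag = 7.7679*(-0.57358) = -4.4555

-6.3631 - 4.4555i


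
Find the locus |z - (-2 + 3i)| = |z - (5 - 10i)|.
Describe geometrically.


Equal distances means the locus is the perpendicular bisector of z1 and z2.
Midpoint = ((-2+5)/2, (3+(-10))/2) = (1.5000, -3.5000)

Perpendicular bisector through (1.5000, -3.5000)


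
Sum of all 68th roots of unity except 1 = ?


With w = e^(2*pi*i/68), all 68 of the 68th roots of unity w^0 = 1, w, ..., w^(67) sum to 0: 1 + w + ... + w^(67) = (1 - w^68)/(1 - w) = 0 since w^68 = 1, w ≠ 1.
Removing the root 1: w + w^2 + ... + w^(67) = 0 - 1 = -1

Sum = -1


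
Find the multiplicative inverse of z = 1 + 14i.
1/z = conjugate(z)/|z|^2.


|z|^2 = 1+196 = 197
1/z = (1 - 14i)/197

1/z = 0.0051 - 0.0711i


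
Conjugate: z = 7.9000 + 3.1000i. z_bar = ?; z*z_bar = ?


z_bar = 7.9000 - 3.1000i
z*z_bar = 7.9^2 + 3.1^2 = 62.41 + 9.61 = 72.02

z_bar = 7.9000 - 3.1000i, z*z_bar = 72.02


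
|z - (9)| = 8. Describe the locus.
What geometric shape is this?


|z - z0| = r is a circle with center z0 and radius r.
Center = (9, 0), radius = 8

Circle with center (9, 0) and radius 8


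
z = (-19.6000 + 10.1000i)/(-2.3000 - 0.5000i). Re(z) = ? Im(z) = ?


Multiply by conjugate: (-19.6000 + 10.1000i)(-2.3000 + 0.5000i) / ((-2.3)^2 + (-0.5)^2)
Numerator real = -19.6*(-2.3) + 10.1*(-0.5) = 40.03
Numerator imag = 10.1*(-2.3) - (-19.6)*(-0.5) = -33.03
Denominator = 5.54
Re(z) = 40.03/5.54 = 7.2256
Im(z) = -33.03/5.54 = -5.9621

Re(z) = 7.2256, Im(z) = -5.9621


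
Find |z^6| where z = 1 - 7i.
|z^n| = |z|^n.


|z| = sqrt(1+49) = sqrt(50) = 7.0711
|z^6| = |z|^6 = (sqrt(50))^6 = 50^3 = 125000

|z^6| = 125000


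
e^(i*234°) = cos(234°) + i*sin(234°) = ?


cos(234°) = -0.5878
sin(234°) = -0.8090

e^(i*234°) = -0.5878 - 0.8090i


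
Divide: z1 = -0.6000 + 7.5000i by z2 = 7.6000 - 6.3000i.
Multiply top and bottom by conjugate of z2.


Conjugate of z2 = 7.6000 + 6.3000i
Numerator: (-0.6000 + 7.5000i)(7.6000 + 6.3000i) = -51.8100 + 53.2200i
Denominator: 7.6^2 + (-6.3)^2 = 97.45
Result = (-51.8100 + 53.2200i)/97.45

-0.5317 + 0.5461i


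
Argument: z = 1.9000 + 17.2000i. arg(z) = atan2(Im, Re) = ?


Re = 1.9, Im = 17.2
arg = atan2(17.2, 1.9) = 83.6964 degrees

arg(z) = 83.6964 degrees


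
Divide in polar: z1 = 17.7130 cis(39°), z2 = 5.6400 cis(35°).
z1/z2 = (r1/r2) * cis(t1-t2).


r = 17.7130 / 5.6400 = 3.1406
theta = 39° - 35° = 4° = 4° (mod 360)

3.1406 cis(4°)


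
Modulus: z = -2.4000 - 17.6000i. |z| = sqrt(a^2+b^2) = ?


|z| = sqrt((-2.4)^2 + (-17.6)^2) = sqrt(5.76 + 309.76) = sqrt(315.52) = 17.7629

|z| = 17.7629


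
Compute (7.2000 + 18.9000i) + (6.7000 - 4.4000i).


Real: 7.2 + 6.7 = 13.9
Imag: 18.9 - 4.4 = 14.5

13.9000 + 14.5000i


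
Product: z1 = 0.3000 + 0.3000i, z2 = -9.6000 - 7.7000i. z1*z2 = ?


Real = 0.3*(-9.6) - 0.3*(-7.7) = -2.88 - (-2.31) = -0.57
Imag = 0.3*(-7.7) - (9.6)*0.3 = -2.31 - (2.88) = -5.19

-0.5700 - 5.1900i


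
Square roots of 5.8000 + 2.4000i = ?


|z| = sqrt(33.64+5.76) = 6.2769
sqrt((|z|+a)/2) = sqrt((6.2769+5.8)/2) = sqrt(6.0385) = 2.4573
sqrt((|z|-a)/2) = sqrt((6.2769-5.8)/2) = sqrt(0.2385) = 0.4883

±(2.4573 + 0.4883i) i.e. 2.4573 + 0.4883i and -2.4573 - 0.4883i


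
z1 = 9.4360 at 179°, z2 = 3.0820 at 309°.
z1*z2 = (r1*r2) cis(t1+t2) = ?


r = 9.4360 * 3.0820 = 29.0818
theta = 179° + 309° = 488° = 128° (mod 360)

29.0818 cis(128°)


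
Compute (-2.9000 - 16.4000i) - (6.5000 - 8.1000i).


Real: -2.9 - 6.5 = -9.4
Imag: -16.4 + 8.1 = -8.3

-9.4000 - 8.3000i


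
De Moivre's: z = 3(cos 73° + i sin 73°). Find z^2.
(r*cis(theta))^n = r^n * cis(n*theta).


r^2 = 3^2 = 9
n*theta = 2*73° = 146° = 146° (mod 360)
a = 9*cos(146°) = -7.4613
b = 9*sin(146°) = 5.0327

9 cis(146°) = -7.4613 + 5.0327i


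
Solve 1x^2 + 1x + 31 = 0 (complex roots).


disc = 1^2 - 4*1*31 = 1 - 124 = -123
sqrt(|disc|) = sqrt(123) = 11.0905
Real part = -1/(2*1) = -0.5000
Imag part = 11.0905/(2*1) = 5.5453

-0.5000 ± 5.5453i


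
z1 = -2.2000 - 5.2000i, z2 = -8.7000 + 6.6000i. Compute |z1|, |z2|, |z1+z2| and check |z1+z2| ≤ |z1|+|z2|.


|z1| = sqrt((-2.2)^2 + (-5.2)^2) = sqrt(31.88) = 5.6462
|z2| = sqrt((-8.7)^2 + 6.6^2) = sqrt(119.25) = 10.9202
z1+z2 = -10.9000 + 1.4000i
|z1+z2| = sqrt(120.77) = 10.9895
|z1|+|z2| = 5.6462 + 10.9202 = 16.5664

|z1+z2| = 10.9895 ≤ |z1|+|z2| = 16.5664 (verified)


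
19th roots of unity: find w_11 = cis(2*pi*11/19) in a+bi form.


Angle = 360*11/19 = 208.4211°
a = cos(208.4211°) = -0.8795
b = sin(208.4211°) = -0.4759

-0.8795 - 0.4759i


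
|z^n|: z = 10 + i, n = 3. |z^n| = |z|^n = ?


|z| = sqrt(100+1) = sqrt(101) = 10.0499
|z^3| = |z|^3 = (sqrt(101))^3 = 101*sqrt(101)

|z^3| = 101*sqrt(101) ≈ 1015.0374


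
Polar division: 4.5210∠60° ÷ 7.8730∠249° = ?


r = 4.5210 / 7.8730 = 0.5742
theta = 60° - 249° = -189° = 171° (mod 360)

0.5742 cis(171°)


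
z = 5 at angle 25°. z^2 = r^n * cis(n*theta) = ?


r^2 = 5^2 = 25
n*theta = 2*25° = 50° = 50° (mod 360)
a = 25*cos(50°) = 16.0697
b = 25*sin(50°) = 19.1511

25 cis(50°) = 16.0697 + 19.1511i


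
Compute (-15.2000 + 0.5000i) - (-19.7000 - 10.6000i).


Real: -15.2 + 19.7 = 4.5
Imag: 0.5 + 10.6 = 11.1

4.5000 + 11.1000i


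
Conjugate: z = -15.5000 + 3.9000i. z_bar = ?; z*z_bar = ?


z_bar = -15.5000 - 3.9000i
z*z_bar = (-15.5)^2 + 3.9^2 = 240.25 + 15.21 = 255.46

z_bar = -15.5000 - 3.9000i, z*z_bar = 255.46


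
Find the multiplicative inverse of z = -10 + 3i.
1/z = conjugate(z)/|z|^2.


|z|^2 = 100+9 = 109
1/z = (-10 - 3i)/109

1/z = -0.0917 - 0.0275i


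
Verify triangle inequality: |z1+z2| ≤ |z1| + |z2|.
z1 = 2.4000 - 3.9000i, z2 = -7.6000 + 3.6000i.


|z1| = sqrt(2.4^2 + (-3.9)^2) = sqrt(20.97) = 4.5793
|z2| = sqrt((-7.6)^2 + 3.6^2) = sqrt(70.72) = 8.4095
z1+z2 = -5.2000 - 0.3000i
|z1+z2| = sqrt(27.13) = 5.2086
|z1|+|z2| = 4.5793 + 8.4095 = 12.9888

|z1+z2| = 5.2086 ≤ |z1|+|z2| = 12.9888 (verified)


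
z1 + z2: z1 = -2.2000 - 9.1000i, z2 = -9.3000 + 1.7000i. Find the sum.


Real: -2.2 - 9.3 = -11.5
Imag: -9.1 + 1.7 = -7.4

-11.5000 - 7.4000i


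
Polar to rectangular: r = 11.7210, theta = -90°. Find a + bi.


a = 11.7210*cos(-90°) = 11.7210*0 = 0
b = 11.7210*sin(-90°) = 11.7210*(-1) = -11.7210

0 - 11.7210i


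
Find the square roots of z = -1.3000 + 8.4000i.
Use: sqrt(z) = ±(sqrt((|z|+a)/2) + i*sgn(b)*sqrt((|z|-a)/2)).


|z| = sqrt(1.69+70.56) = 8.5000
sqrt((|z|+a)/2) = sqrt((8.5000+(-1.3))/2) = sqrt(3.6000) = 1.8974
sqrt((|z|-a)/2) = sqrt((8.5000-(-1.3))/2) = sqrt(4.9000) = 2.2136

±(1.8974 + 2.2136i) i.e. 1.8974 + 2.2136i and -1.8974 - 2.2136i


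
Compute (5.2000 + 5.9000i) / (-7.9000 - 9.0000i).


Conjugate of z2 = -7.9000 + 9.0000i
Numerator: (5.2000 + 5.9000i)(-7.9000 + 9.0000i) = -94.1800 + 0.1900i
Denominator: (-7.9)^2 + (-9)^2 = 143.41
Result = (-94.1800 + 0.1900i)/143.41

-0.6567 + 0.0013i


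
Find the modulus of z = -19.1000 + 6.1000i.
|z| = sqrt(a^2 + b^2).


|z| = sqrt((-19.1)^2 + 6.1^2) = sqrt(364.81 + 37.21) = sqrt(402.02) = 20.0504

|z| = 20.0504


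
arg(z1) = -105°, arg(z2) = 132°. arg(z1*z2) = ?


arg(z1*z2) = -105° + 132° = 27°
Normalized to (-180°, 180°]: 27°

27°


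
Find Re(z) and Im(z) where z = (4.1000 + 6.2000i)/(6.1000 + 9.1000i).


Multiply by conjugate: (4.1000 + 6.2000i)(6.1000 - 9.1000i) / (6.1^2 + 9.1^2)
Numerator real = 4.1*6.1 + 6.2*9.1 = 81.43
Numerator imag = 6.2*6.1 - 4.1*9.1 = 0.51
Denominator = 120.02
Re(z) = 81.43/120.02 = 0.6785
Im(z) = 0.51/120.02 = 0.0042

Re(z) = 0.6785, Im(z) = 0.0042


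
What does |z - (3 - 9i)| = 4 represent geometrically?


|z - z0| = r is a circle with center z0 and radius r.
Center = (3, -9), radius = 4

Circle with center (3, -9) and radius 4


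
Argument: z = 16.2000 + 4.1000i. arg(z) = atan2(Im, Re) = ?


Re = 16.2, Im = 4.1
arg = atan2(4.1, 16.2) = 14.2026 degrees

arg(z) = 14.2026 degrees


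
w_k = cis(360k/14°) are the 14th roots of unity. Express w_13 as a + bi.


Angle = 360*13/14 = 334.2857°
a = cos(334.2857°) = 0.9010
b = sin(334.2857°) = -0.4339

0.9010 - 0.4339i


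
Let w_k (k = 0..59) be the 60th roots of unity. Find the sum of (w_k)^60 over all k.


The roots are w_k = w^k with w = e^(2*pi*i/60), and (w^k)^60 = (w^60)^k.
So S = 1 + u + u^2 + ... + u^(59) with u = w^60.
60 = 1*60 + 0, so 60 is a multiple of 60 and u = (w^60)^1 = 1.
Every one of the 60 terms equals 1: S = 60

S = 60


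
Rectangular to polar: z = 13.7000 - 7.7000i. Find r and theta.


r = sqrt(187.69+59.29) = sqrt(246.98) = 15.7156
theta = atan2(-7.7, 13.7) = -29.3379 degrees

r = 15.7156, theta = -29.3379 degrees


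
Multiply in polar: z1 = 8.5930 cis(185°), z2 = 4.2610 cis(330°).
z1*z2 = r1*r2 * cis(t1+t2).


r = 8.5930 * 4.2610 = 36.6148
theta = 185° + 330° = 515° = 155° (mod 360)

36.6148 cis(155°)


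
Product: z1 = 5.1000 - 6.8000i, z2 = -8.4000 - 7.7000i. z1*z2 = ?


Real = 5.1*(-8.4) - (-6.8)*(-7.7) = -42.84 - 52.36 = -95.2
Imag = 5.1*(-7.7) - (8.4)*(-6.8) = -39.27 + 57.12 = 17.85

-95.2000 + 17.8500i


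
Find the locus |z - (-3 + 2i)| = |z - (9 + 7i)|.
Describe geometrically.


Equal distances means the locus is the perpendicular bisector of z1 and z2.
Midpoint = ((-3+9)/2, (2+7)/2) = (3.0000, 4.5000)

Perpendicular bisector through (3.0000, 4.5000)


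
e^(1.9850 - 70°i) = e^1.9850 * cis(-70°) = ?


e^1.9850 = 7.2790
cos(-70°) = 0.34202
sin(-70°) = -0.9397
Real = 7.2790*0.34202 = 2.4896
Imag = 7.2790*(-0.9397) = -6.8401

2.4896 - 6.8401i


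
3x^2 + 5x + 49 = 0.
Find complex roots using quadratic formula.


disc = 5^2 - 4*3*49 = 25 - 588 = -563
sqrt(|disc|) = sqrt(563) = 23.7276
Real part = -5/(2*3) = -0.8333
Imag part = 23.7276/(2*3) = 3.9546

-0.8333 ± 3.9546i


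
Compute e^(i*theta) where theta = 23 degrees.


cos(23°) = 0.9205
sin(23°) = 0.3907

e^(i*23°) = 0.9205 + 0.3907i


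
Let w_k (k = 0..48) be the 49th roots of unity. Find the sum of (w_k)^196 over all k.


The roots are w_k = w^k with w = e^(2*pi*i/49), and (w^k)^196 = (w^196)^k.
So S = 1 + u + u^2 + ... + u^(48) with u = w^196.
196 = 4*49 + 0, so 196 is a multiple of 49 and u = (w^49)^4 = 1.
Every one of the 49 terms equals 1: S = 49

S = 49


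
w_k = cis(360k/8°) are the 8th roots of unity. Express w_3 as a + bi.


Angle = 360*3/8 = 135°
a = cos(135°) = -0.7071
b = sin(135°) = 0.7071

-0.7071 + 0.7071i


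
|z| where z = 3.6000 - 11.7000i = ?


|z| = sqrt(3.6^2 + (-11.7)^2) = sqrt(12.96 + 136.89) = sqrt(149.85) = 12.2413

|z| = 12.2413


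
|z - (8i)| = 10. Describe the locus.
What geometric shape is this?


|z - z0| = r is a circle with center z0 and radius r.
Center = (0, 8), radius = 10

Circle with center (0, 8) and radius 10


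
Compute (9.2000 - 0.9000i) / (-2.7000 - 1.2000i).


Conjugate of z2 = -2.7000 + 1.2000i
Numerator: (9.2000 - 0.9000i)(-2.7000 + 1.2000i) = -23.7600 + 13.4700i
Denominator: (-2.7)^2 + (-1.2)^2 = 8.73
Result = (-23.7600 + 13.4700i)/8.73

-2.7216 + 1.5430i


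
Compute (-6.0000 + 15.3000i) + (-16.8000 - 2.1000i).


Real: -6 - 16.8 = -22.8
Imag: 15.3 - 2.1 = 13.2

-22.8000 + 13.2000i


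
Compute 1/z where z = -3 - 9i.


|z|^2 = 9+81 = 90
1/z = (-3 + 9i)/90

1/z = -0.0333 + 0.1000i


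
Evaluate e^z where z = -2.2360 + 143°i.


e^-2.2360 = 0.1069
cos(143°) = -0.7986
sin(143°) = 0.6018
Real = 0.1069*(-0.7986) = -0.0854
Imag = 0.1069*0.6018 = 0.0643

-0.0854 + 0.0643i


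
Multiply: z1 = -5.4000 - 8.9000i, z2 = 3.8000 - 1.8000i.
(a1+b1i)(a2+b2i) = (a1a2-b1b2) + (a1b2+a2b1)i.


Real = -5.4*3.8 - (-8.9)*(-1.8) = -20.52 - 16.02 = -36.54
Imag = -5.4*(-1.8) + 3.8*(-8.9) = 9.72 - (33.82) = -24.1

-36.5400 - 24.1000i


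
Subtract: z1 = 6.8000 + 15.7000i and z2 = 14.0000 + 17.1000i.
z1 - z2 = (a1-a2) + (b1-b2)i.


Real: 6.8 - 14 = -7.2
Imag: 15.7 - 17.1 = -1.4

-7.2000 - 1.4000i


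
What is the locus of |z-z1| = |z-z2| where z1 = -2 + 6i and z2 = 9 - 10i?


Equal distances means the locus is the perpendicular bisector of z1 and z2.
Midpoint = ((-2+9)/2, (6+(-10))/2) = (3.5000, -2.0000)

Perpendicular bisector through (3.5000, -2.0000)


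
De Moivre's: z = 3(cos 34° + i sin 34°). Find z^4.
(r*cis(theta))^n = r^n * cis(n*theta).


r^4 = 3^4 = 81
n*theta = 4*34° = 136° = 136° (mod 360)
a = 81*cos(136°) = -58.2665
b = 81*sin(136°) = 56.2673

81 cis(136°) = -58.2665 + 56.2673i


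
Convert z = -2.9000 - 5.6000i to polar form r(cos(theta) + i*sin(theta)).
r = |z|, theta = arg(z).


r = sqrt(8.41+31.36) = sqrt(39.77) = 6.3063
theta = atan2(-5.6, -2.9) = -117.3777 degrees

r = 6.3063, theta = -117.3777 degrees


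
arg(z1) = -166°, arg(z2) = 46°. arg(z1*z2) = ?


arg(z1*z2) = -166° + 46° = -120°
Normalized to (-180°, 180°]: -120°

-120°


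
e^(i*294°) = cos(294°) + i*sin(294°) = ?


cos(294°) = 0.4067
sin(294°) = -0.9135

e^(i*294°) = 0.4067 - 0.9135i


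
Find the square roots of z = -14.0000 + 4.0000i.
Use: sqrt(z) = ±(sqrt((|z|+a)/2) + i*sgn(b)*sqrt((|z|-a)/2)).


|z| = sqrt(196+16) = 14.5602
sqrt((|z|+a)/2) = sqrt((14.5602+(-14))/2) = sqrt(0.2801) = 0.5293
sqrt((|z|-a)/2) = sqrt((14.5602-(-14))/2) = sqrt(14.2801) = 3.7789

±(0.5293 + 3.7789i) i.e. 0.5293 + 3.7789i and -0.5293 - 3.7789i


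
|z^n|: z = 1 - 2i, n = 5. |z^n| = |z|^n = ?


|z| = sqrt(1+4) = sqrt(5) = 2.2361
|z^5| = |z|^5 = (sqrt(5))^5 = 5^2 * sqrt(5) = 25*sqrt(5)

|z^5| = 25*sqrt(5) ≈ 55.9017


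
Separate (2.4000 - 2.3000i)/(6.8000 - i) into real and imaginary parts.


Multiply by conjugate: (2.4000 - 2.3000i)(6.8000 + i) / (6.8^2 + (-1)^2)
Numerator real = 2.4*6.8 - (2.3)*(-1) = 18.62
Numerator imag = -2.3*6.8 - 2.4*(-1) = -13.24
Denominator = 47.24
Re(z) = 18.62/47.24 = 0.3942
Im(z) = -13.24/47.24 = -0.2803

Re(z) = 0.3942, Im(z) = -0.2803


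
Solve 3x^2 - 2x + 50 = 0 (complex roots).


disc = (-2)^2 - 4*3*50 = 4 - 600 = -596
sqrt(|disc|) = sqrt(596) = 24.4131
Real part = 2/(2*3) = 0.3333
Imag part = 24.4131/(2*3) = 4.0689

0.3333 ± 4.0689i


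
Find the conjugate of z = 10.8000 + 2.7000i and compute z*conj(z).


z_bar = 10.8000 - 2.7000i
z*z_bar = 10.8^2 + 2.7^2 = 116.64 + 7.29 = 123.93

z_bar = 10.8000 - 2.7000i, z*z_bar = 123.93


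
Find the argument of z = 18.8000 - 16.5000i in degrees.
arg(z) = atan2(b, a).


Re = 18.8, Im = -16.5
arg = atan2(-16.5, 18.8) = -41.2721 degrees

arg(z) = -41.2721 degrees


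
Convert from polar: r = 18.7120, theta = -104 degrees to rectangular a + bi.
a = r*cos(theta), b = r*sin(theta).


a = 18.7120*cos(-104°) = 18.7120*(-0.24192) = -4.5268
b = 18.7120*sin(-104°) = 18.7120*(-0.970296) = -18.1562

-4.5268 - 18.1562i


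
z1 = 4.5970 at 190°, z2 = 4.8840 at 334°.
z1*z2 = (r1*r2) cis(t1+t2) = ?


r = 4.5970 * 4.8840 = 22.4517
theta = 190° + 334° = 524° = 164° (mod 360)

22.4517 cis(164°)


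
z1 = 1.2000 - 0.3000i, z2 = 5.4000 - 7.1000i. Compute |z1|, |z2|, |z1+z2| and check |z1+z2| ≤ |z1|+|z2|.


|z1| = sqrt(1.2^2 + (-0.3)^2) = sqrt(1.53) = 1.2369
|z2| = sqrt(5.4^2 + (-7.1)^2) = sqrt(79.57) = 8.9202
z1+z2 = 6.6000 - 7.4000i
|z1+z2| = sqrt(98.32) = 9.9156
|z1|+|z2| = 1.2369 + 8.9202 = 10.1571

|z1+z2| = 9.9156 ≤ |z1|+|z2| = 10.1571 (verified)


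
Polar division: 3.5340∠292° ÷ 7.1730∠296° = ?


r = 3.5340 / 7.1730 = 0.4927
theta = 292° - 296° = -4° = 356° (mod 360)

0.4927 cis(356°)


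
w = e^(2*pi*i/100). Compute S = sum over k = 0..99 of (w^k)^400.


The roots are w_k = w^k with w = e^(2*pi*i/100), and (w^k)^400 = (w^400)^k.
So S = 1 + u + u^2 + ... + u^(99) with u = w^400.
400 = 4*100 + 0, so 400 is a multiple of 100 and u = (w^100)^4 = 1.
Every one of the 100 terms equals 1: S = 100

S = 100


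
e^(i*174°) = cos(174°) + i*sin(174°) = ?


cos(174°) = -0.9945
sin(174°) = 0.1045

e^(i*174°) = -0.9945 + 0.1045i


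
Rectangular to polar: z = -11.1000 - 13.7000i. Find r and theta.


r = sqrt(123.21+187.69) = sqrt(310.9) = 17.6324
theta = atan2(-13.7, -11.1) = -129.0150 degrees

r = 17.6324, theta = -129.0150 degrees


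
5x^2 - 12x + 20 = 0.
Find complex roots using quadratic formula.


disc = (-12)^2 - 4*5*20 = 144 - 400 = -256
sqrt(|disc|) = sqrt(256) = 16.0000
Real part = 12/(2*5) = 1.2000
Imag part = 16.0000/(2*5) = 1.6000

1.2000 ± 1.6000i


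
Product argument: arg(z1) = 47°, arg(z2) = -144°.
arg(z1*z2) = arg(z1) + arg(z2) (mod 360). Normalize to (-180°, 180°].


arg(z1*z2) = 47° - 144° = -97°
Normalized to (-180°, 180°]: -97°

-97°


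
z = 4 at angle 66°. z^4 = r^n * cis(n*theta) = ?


r^4 = 4^4 = 256
n*theta = 4*66° = 264° = 264° (mod 360)
a = 256*cos(264°) = -26.7593
b = 256*sin(264°) = -254.5976

256 cis(264°) = -26.7593 - 254.5976i


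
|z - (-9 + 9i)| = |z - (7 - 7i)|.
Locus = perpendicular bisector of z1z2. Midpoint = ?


Equal distances means the locus is the perpendicular bisector of z1 and z2.
Midpoint = ((-9+7)/2, (9+(-7))/2) = (-1.0000, 1.0000)

Perpendicular bisector through (-1.0000, 1.0000)


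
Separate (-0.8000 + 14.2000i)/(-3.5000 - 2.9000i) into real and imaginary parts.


Multiply by conjugate: (-0.8000 + 14.2000i)(-3.5000 + 2.9000i) / ((-3.5)^2 + (-2.9)^2)
Numerator real = -0.8*(-3.5) + 14.2*(-2.9) = -38.38
Numerator imag = 14.2*(-3.5) - (-0.8)*(-2.9) = -52.02
Denominator = 20.66
Re(z) = -38.38/20.66 = -1.8577
Im(z) = -52.02/20.66 = -2.5179

Re(z) = -1.8577, Im(z) = -2.5179


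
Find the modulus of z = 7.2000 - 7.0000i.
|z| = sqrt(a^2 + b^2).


|z| = sqrt(7.2^2 + (-7)^2) = sqrt(51.84 + 49) = sqrt(100.84) = 10.0419

|z| = 10.0419


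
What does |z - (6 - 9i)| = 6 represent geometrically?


|z - z0| = r is a circle with center z0 and radius r.
Center = (6, -9), radius = 6

Circle with center (6, -9) and radius 6


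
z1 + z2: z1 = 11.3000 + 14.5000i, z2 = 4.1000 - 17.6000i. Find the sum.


Real: 11.3 + 4.1 = 15.4
Imag: 14.5 - 17.6 = -3.1

15.4000 - 3.1000i


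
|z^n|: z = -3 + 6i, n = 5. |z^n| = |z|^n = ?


|z| = sqrt(9+36) = sqrt(45) = 6.7082
|z^5| = |z|^5 = (sqrt(45))^5 = 45^2 * sqrt(45) = 2025*sqrt(45)

|z^5| = 2025*sqrt(45) ≈ 13584.1130


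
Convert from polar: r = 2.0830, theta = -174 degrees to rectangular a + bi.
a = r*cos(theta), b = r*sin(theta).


a = 2.0830*cos(-174°) = 2.0830*(-0.99452) = -2.0716
b = 2.0830*sin(-174°) = 2.0830*(-0.1045) = -0.2177

-2.0716 - 0.2177i


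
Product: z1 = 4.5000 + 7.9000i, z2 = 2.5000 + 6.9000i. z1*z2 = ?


Real = 4.5*2.5 - 7.9*6.9 = 11.25 - 54.51 = -43.26
Imag = 4.5*6.9 + 2.5*7.9 = 31.05 + 19.75 = 50.8

-43.2600 + 50.8000i


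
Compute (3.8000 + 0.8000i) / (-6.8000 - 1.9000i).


Conjugate of z2 = -6.8000 + 1.9000i
Numerator: (3.8000 + 0.8000i)(-6.8000 + 1.9000i) = -27.3600 + 1.7800i
Denominator: (-6.8)^2 + (-1.9)^2 = 49.85
Result = (-27.3600 + 1.7800i)/49.85

-0.5488 + 0.0357i


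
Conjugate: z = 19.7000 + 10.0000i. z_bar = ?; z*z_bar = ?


z_bar = 19.7000 - 10.0000i
z*z_bar = 19.7^2 + 10^2 = 388.09 + 100 = 488.09

z_bar = 19.7000 - 10.0000i, z*z_bar = 488.09


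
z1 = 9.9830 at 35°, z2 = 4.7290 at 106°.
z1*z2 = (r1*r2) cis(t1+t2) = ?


r = 9.9830 * 4.7290 = 47.2096
theta = 35° + 106° = 141° = 141° (mod 360)

47.2096 cis(141°)


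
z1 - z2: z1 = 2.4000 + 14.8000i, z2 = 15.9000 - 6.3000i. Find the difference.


Real: 2.4 - 15.9 = -13.5
Imag: 14.8 + 6.3 = 21.1

-13.5000 + 21.1000i


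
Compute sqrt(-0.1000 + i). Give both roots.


|z| = sqrt(0.01+1) = 1.0050
sqrt((|z|+a)/2) = sqrt((1.0050+(-0.1))/2) = sqrt(0.4525) = 0.6727
sqrt((|z|-a)/2) = sqrt((1.0050-(-0.1))/2) = sqrt(0.5525) = 0.7433

±(0.6727 + 0.7433i) i.e. 0.6727 + 0.7433i and -0.6727 - 0.7433i


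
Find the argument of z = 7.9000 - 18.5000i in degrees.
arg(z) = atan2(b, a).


Re = 7.9, Im = -18.5
arg = atan2(-18.5, 7.9) = -66.8762 degrees

arg(z) = -66.8762 degrees


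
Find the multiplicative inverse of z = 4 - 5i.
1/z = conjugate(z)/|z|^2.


|z|^2 = 16+25 = 41
1/z = (4 + 5i)/41

1/z = 0.0976 + 0.1220i


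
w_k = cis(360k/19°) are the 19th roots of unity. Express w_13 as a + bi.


Angle = 360*13/19 = 246.3158°
a = cos(246.3158°) = -0.4017
b = sin(246.3158°) = -0.9158

-0.4017 - 0.9158i


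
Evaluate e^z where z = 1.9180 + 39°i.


e^1.9180 = 6.8073
cos(39°) = 0.77715
sin(39°) = 0.62932
Real = 6.8073*0.77715 = 5.2903
Imag = 6.8073*0.62932 = 4.2840

5.2903 + 4.2840i


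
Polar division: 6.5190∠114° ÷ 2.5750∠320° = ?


r = 6.5190 / 2.5750 = 2.5317
theta = 114° - 320° = -206° = 154° (mod 360)

2.5317 cis(154°)


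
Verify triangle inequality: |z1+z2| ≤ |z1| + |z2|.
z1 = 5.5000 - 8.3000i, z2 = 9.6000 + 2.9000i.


|z1| = sqrt(5.5^2 + (-8.3)^2) = sqrt(99.14) = 9.9569
|z2| = sqrt(9.6^2 + 2.9^2) = sqrt(100.57) = 10.0285
z1+z2 = 15.1000 - 5.4000i
|z1+z2| = sqrt(257.17) = 16.0365
|z1|+|z2| = 9.9569 + 10.0285 = 19.9854

|z1+z2| = 16.0365 ≤ |z1|+|z2| = 19.9854 (verified)


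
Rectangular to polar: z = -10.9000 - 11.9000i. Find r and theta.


r = sqrt(118.81+141.61) = sqrt(260.42) = 16.1375
theta = atan2(-11.9, -10.9) = -132.4886 degrees

r = 16.1375, theta = -132.4886 degrees


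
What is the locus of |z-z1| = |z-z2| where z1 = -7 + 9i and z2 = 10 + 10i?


Equal distances means the locus is the perpendicular bisector of z1 and z2.
Midpoint = ((-7+10)/2, (9+10)/2) = (1.5000, 9.5000)

Perpendicular bisector through (1.5000, 9.5000)


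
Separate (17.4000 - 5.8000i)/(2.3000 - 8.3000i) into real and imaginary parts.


Multiply by conjugate: (17.4000 - 5.8000i)(2.3000 + 8.3000i) / (2.3^2 + (-8.3)^2)
Numerator real = 17.4*2.3 - (5.8)*(-8.3) = 88.16
Numerator imag = -5.8*2.3 - 17.4*(-8.3) = 131.08
Denominator = 74.18
Re(z) = 88.16/74.18 = 1.1885
Im(z) = 131.08/74.18 = 1.7671

Re(z) = 1.1885, Im(z) = 1.7671


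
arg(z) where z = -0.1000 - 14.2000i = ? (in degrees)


Re = -0.1, Im = -14.2
arg = atan2(-14.2, -0.1) = -90.4035 degrees

arg(z) = -90.4035 degrees


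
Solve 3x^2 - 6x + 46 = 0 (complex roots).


disc = (-6)^2 - 4*3*46 = 36 - 552 = -516
sqrt(|disc|) = sqrt(516) = 22.7156
Real part = 6/(2*3) = 1.0000
Imag part = 22.7156/(2*3) = 3.7859

1.0000 ± 3.7859i


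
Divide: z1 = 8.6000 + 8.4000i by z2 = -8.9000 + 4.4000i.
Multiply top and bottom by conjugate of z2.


Conjugate of z2 = -8.9000 - 4.4000i
Numerator: (8.6000 + 8.4000i)(-8.9000 - 4.4000i) = -39.5800 - 112.6000i
Denominator: (-8.9)^2 + 4.4^2 = 98.57
Result = (-39.5800 - 112.6000i)/98.57

-0.4015 - 1.1423i


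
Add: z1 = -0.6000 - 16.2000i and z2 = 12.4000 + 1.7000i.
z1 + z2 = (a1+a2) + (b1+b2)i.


Real: -0.6 + 12.4 = 11.8
Imag: -16.2 + 1.7 = -14.5

11.8000 - 14.5000i


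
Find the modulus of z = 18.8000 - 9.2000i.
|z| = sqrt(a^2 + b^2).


|z| = sqrt(18.8^2 + (-9.2)^2) = sqrt(353.44 + 84.64) = sqrt(438.08) = 20.9304

|z| = 20.9304


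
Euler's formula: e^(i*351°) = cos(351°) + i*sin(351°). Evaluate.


cos(351°) = 0.9877
sin(351°) = -0.1564

e^(i*351°) = 0.9877 - 0.1564i


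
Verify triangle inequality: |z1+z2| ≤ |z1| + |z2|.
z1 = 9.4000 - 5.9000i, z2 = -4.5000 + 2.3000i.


|z1| = sqrt(9.4^2 + (-5.9)^2) = sqrt(123.17) = 11.0982
|z2| = sqrt((-4.5)^2 + 2.3^2) = sqrt(25.54) = 5.0537
z1+z2 = 4.9000 - 3.6000i
|z1+z2| = sqrt(36.97) = 6.0803
|z1|+|z2| = 11.0982 + 5.0537 = 16.1519

|z1+z2| = 6.0803 ≤ |z1|+|z2| = 16.1519 (verified)


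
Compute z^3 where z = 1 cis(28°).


r^3 = 1^3 = 1
n*theta = 3*28° = 84° = 84° (mod 360)
a = 1*cos(84°) = 0.1045
b = 1*sin(84°) = 0.9945

1 cis(84°) = 0.1045 + 0.9945i


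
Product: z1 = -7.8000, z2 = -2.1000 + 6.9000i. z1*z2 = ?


Real = -7.8*(-2.1) - 0*6.9 = 16.38 - 0 = 16.38
Imag = -7.8*6.9 - (2.1)*0 = -53.82 + 0 = -53.82

16.3800 - 53.8200i


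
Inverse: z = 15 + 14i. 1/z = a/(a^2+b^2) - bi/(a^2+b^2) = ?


|z|^2 = 225+196 = 421
1/z = (15 - 14i)/421

1/z = 0.0356 - 0.0333i


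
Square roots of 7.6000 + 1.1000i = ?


|z| = sqrt(57.76+1.21) = 7.6792
sqrt((|z|+a)/2) = sqrt((7.6792+7.6)/2) = sqrt(7.6396) = 2.7640
sqrt((|z|-a)/2) = sqrt((7.6792-7.6)/2) = sqrt(0.0396) = 0.1990

±(2.7640 + 0.1990i) i.e. 2.7640 + 0.1990i and -2.7640 - 0.1990i


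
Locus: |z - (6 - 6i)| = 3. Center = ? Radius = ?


|z - z0| = r is a circle with center z0 and radius r.
Center = (6, -6), radius = 3

Circle with center (6, -6) and radius 3


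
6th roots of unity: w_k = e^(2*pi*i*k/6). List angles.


The 6th roots of unity are cis(360k/6°) for k=0..5
Angle step = 360/6 = 60°
Primitive root: cis(60°)
Primitive root = 0.5000 + 0.8660i

6 roots at angles: 0°, 60°, 120°, 180°, 240°, 300°


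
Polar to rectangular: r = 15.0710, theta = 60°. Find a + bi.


a = 15.0710*cos(60°) = 15.0710*0.5 = 7.5355
b = 15.0710*sin(60°) = 15.0710*0.86603 = 13.0519

7.5355 + 13.0519i


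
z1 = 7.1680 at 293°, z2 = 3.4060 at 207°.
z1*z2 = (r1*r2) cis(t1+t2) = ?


r = 7.1680 * 3.4060 = 24.4142
theta = 293° + 207° = 500° = 140° (mod 360)

24.4142 cis(140°)


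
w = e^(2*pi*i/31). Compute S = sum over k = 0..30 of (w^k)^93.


The roots are w_k = w^k with w = e^(2*pi*i/31), and (w^k)^93 = (w^93)^k.
So S = 1 + u + u^2 + ... + u^(30) with u = w^93.
93 = 3*31 + 0, so 93 is a multiple of 31 and u = (w^31)^3 = 1.
Every one of the 31 terms equals 1: S = 31

S = 31


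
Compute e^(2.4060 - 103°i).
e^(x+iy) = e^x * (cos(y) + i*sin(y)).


e^2.4060 = 11.0895
cos(-103°) = -0.22495
sin(-103°) = -0.97437
Real = 11.0895*(-0.22495) = -2.4946
Imag = 11.0895*(-0.97437) = -10.8053

-2.4946 - 10.8053i


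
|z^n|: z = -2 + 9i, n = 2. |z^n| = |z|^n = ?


|z| = sqrt(4+81) = sqrt(85) = 9.2195
|z^2| = |z|^2 = (sqrt(85))^2 = 85

|z^2| = 85


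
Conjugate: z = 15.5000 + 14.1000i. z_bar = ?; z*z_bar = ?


z_bar = 15.5000 - 14.1000i
z*z_bar = 15.5^2 + 14.1^2 = 240.25 + 198.81 = 439.06

z_bar = 15.5000 - 14.1000i, z*z_bar = 439.06


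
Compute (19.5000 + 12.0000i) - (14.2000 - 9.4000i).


Real: 19.5 - 14.2 = 5.3
Imag: 12 + 9.4 = 21.4

5.3000 + 21.4000i


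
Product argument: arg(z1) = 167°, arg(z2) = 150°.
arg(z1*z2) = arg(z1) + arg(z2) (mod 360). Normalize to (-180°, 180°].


arg(z1*z2) = 167° + 150° = 317°
Normalized to (-180°, 180°]: -43°

-43°


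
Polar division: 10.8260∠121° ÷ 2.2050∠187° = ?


r = 10.8260 / 2.2050 = 4.9098
theta = 121° - 187° = -66° = 294° (mod 360)

4.9098 cis(294°)


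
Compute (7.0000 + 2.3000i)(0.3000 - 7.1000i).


Real = 7*0.3 - 2.3*(-7.1) = 2.1 - (-16.33) = 18.43
Imag = 7*(-7.1) + 0.3*2.3 = -49.7 + 0.69 = -49.01

18.4300 - 49.0100i


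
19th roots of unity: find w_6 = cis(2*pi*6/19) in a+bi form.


Angle = 360*6/19 = 113.6842°
a = cos(113.6842°) = -0.4017
b = sin(113.6842°) = 0.9158

-0.4017 + 0.9158i


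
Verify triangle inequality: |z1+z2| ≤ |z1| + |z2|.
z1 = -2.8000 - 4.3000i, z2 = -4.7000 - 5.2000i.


|z1| = sqrt((-2.8)^2 + (-4.3)^2) = sqrt(26.33) = 5.1313
|z2| = sqrt((-4.7)^2 + (-5.2)^2) = sqrt(49.13) = 7.0093
z1+z2 = -7.5000 - 9.5000i
|z1+z2| = sqrt(146.5) = 12.1037
|z1|+|z2| = 5.1313 + 7.0093 = 12.1406

|z1+z2| = 12.1037 ≤ |z1|+|z2| = 12.1406 (verified)


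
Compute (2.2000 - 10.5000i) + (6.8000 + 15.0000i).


Real: 2.2 + 6.8 = 9
Imag: -10.5 + 15 = 4.5

9.0000 + 4.5000i


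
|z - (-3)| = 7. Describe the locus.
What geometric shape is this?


|z - z0| = r is a circle with center z0 and radius r.
Center = (-3, 0), radius = 7

Circle with center (-3, 0) and radius 7


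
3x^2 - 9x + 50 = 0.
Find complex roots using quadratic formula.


disc = (-9)^2 - 4*3*50 = 81 - 600 = -519
sqrt(|disc|) = sqrt(519) = 22.7816
Real part = 9/(2*3) = 1.5000
Imag part = 22.7816/(2*3) = 3.7969

1.5000 ± 3.7969i
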